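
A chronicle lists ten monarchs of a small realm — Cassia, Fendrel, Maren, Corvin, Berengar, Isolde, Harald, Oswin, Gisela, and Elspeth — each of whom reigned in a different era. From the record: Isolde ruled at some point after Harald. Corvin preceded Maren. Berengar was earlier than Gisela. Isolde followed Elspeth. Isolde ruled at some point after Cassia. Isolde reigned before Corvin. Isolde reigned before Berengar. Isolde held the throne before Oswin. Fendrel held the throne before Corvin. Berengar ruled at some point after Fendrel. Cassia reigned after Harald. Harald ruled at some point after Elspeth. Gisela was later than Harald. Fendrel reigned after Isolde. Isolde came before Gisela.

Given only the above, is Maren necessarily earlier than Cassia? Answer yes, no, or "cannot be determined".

Tracing the constraints gives Cassia → Isolde → Corvin → Maren, so Cassia must come before Maren.
That means Maren cannot be before Cassia.

no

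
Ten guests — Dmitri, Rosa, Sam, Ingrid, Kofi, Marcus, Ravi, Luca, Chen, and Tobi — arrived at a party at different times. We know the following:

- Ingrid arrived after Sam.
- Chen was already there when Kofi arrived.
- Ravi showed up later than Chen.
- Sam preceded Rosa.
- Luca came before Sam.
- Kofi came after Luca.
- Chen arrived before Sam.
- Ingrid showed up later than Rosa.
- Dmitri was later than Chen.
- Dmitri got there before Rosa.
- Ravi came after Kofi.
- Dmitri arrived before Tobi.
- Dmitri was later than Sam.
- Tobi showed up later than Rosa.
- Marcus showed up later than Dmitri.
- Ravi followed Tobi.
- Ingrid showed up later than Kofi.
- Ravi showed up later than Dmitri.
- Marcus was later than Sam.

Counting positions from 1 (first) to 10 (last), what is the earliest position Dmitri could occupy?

Chen, Luca, and Sam must all come before Dmitri — 3 forced predecessors.
Nothing else is forced ahead of Dmitri, so their earliest slot is position 3 + 1 = 4.

4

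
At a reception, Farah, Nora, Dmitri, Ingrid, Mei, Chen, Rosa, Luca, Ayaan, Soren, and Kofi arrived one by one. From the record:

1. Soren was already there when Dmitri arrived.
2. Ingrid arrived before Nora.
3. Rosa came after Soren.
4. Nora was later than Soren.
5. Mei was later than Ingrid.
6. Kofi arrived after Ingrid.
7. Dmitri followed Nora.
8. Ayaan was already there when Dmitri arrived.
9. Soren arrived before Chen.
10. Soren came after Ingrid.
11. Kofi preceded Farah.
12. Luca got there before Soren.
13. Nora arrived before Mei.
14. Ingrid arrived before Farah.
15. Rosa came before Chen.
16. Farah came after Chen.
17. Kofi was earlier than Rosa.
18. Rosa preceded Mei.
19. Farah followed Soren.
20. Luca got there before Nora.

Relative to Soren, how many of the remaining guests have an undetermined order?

2

Forced before Soren: Ingrid and Luca; forced after Soren: Chen, Dmitri, Farah, Mei, Nora, and Rosa.
That leaves Ayaan and Kofi with no forced order relative to Soren — 2.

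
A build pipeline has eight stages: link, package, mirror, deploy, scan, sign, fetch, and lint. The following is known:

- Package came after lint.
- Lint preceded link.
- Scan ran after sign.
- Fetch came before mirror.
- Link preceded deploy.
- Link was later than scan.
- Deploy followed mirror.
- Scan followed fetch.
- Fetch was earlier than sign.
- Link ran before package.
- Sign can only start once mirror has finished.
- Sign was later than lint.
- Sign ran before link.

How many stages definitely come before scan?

Directly stated before scan: fetch and sign.
Lint reaches scan via lint → sign → scan.
Mirror reaches scan via mirror → sign → scan.
No chain forces link (or any of the others) ahead of scan.
That's fetch, lint, mirror, and sign — 4 in all.

4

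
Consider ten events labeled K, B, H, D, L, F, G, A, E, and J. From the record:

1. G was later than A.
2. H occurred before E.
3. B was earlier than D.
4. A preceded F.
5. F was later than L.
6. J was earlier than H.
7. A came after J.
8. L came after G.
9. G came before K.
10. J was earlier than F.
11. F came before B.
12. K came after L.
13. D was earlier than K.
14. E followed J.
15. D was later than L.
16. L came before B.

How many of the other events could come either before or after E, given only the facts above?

7

Forced before E: H and J.
That leaves A, B, D, F, G, K, and L with no forced order relative to E — 7.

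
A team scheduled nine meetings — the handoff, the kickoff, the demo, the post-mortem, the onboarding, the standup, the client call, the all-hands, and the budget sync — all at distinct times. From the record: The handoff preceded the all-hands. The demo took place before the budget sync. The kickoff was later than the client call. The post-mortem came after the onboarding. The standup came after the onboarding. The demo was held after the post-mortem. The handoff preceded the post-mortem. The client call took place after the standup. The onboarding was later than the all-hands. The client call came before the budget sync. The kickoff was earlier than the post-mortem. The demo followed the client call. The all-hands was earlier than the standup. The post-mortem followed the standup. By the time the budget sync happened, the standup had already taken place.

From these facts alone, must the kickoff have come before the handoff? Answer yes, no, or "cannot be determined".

no

Tracing the constraints gives the handoff → the all-hands → the standup → the client call → the kickoff, so the handoff must come before the kickoff.
That means the kickoff cannot be before the handoff.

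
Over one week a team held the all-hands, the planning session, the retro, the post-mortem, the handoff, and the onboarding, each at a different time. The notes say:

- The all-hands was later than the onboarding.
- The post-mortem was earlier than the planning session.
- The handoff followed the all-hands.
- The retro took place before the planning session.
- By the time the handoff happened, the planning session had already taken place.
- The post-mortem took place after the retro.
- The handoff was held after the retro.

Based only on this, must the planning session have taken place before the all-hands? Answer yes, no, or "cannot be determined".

cannot be determined

No chain of stated constraints runs from the planning session to the all-hands, and none runs from the all-hands to the planning session either.
So the relative order of the planning session and the all-hands is not fixed by the given facts.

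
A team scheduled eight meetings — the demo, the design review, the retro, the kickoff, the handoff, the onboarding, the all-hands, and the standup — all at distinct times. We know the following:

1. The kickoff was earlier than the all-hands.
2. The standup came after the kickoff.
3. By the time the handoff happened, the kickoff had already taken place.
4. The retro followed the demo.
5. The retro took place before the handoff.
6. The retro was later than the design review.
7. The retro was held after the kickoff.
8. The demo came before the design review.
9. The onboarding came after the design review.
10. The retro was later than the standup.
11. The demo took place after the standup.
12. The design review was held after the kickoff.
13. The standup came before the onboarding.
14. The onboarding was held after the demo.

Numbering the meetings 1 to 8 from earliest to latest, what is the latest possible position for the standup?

The standup must come before the demo, the design review, the handoff, the onboarding, and the retro — 5 meetings forced after it.
Everything else can be placed before the standup in some valid order, so the standup can sit as late as position 8 − 5 = 3.

3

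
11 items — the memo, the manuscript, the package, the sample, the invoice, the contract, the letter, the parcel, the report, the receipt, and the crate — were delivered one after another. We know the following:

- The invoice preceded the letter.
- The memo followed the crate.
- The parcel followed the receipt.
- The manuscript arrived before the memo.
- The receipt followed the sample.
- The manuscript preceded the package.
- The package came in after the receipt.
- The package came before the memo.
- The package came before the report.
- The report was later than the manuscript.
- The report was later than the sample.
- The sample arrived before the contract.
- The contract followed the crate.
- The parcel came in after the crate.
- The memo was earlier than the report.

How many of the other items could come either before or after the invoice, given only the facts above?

Forced after the invoice: the letter.
That leaves the contract, the crate, the manuscript, the memo, the package, the parcel, the receipt, the report, and the sample with no forced order relative to the invoice — 9.

9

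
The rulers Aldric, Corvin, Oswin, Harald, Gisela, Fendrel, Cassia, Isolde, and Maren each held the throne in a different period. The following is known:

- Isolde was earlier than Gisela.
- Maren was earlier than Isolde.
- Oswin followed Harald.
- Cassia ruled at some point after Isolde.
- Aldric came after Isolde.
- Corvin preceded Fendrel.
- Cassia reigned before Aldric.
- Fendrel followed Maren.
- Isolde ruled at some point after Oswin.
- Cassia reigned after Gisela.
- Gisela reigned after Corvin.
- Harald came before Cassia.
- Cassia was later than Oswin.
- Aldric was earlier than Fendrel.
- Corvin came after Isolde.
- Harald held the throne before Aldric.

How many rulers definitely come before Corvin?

Directly stated before Corvin: Isolde.
Harald reaches Corvin via Harald → Oswin → Isolde → Corvin.
Maren reaches Corvin via Maren → Isolde → Corvin.
Oswin reaches Corvin via Oswin → Isolde → Corvin.
No chain forces Cassia (or any of the others) ahead of Corvin.
That's Harald, Isolde, Maren, and Oswin — 4 in all.

4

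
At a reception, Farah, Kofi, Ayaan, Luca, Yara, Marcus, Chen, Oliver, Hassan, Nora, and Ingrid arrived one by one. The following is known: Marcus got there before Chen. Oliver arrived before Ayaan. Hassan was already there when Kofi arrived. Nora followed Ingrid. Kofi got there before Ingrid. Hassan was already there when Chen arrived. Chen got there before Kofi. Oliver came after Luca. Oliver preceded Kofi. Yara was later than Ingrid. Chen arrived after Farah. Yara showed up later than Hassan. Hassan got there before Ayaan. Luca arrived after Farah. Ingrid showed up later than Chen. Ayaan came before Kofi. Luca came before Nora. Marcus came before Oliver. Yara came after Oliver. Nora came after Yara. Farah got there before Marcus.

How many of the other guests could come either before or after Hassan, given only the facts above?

Forced after Hassan: Ayaan, Chen, Ingrid, Kofi, Nora, and Yara.
That leaves Farah, Luca, Marcus, and Oliver with no forced order relative to Hassan — 4.

4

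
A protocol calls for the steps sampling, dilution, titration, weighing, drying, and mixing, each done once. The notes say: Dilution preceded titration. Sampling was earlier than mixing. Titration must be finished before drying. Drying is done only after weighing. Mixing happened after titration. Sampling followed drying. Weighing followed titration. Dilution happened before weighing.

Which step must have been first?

Dilution has a chain of constraints placing it before every other step, so dilution must be first.

dilution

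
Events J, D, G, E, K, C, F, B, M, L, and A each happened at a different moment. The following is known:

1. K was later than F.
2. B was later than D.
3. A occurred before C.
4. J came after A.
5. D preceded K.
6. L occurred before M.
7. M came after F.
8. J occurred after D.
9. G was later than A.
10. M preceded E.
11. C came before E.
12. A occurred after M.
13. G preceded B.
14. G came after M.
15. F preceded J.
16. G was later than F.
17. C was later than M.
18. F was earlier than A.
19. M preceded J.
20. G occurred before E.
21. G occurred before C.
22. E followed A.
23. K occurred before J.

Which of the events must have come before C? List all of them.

A, F, G, L, M

Directly stated before C: A, G, and M.
F reaches C via F → G → C.
L reaches C via L → M → C.
No chain forces J (or any of the others) ahead of C.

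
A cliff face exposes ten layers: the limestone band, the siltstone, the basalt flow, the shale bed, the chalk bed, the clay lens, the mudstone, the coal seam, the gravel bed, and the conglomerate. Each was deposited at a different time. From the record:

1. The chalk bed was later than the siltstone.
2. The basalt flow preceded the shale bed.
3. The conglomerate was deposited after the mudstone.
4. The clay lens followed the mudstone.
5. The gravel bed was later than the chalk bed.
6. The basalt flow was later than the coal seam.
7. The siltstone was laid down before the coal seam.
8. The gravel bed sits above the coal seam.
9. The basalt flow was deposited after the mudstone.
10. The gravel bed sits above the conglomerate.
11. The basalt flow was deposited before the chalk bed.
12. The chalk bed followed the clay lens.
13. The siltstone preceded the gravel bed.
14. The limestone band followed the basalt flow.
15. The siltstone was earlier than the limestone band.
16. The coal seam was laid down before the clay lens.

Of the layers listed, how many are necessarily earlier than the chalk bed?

5

Directly stated before the chalk bed: the basalt flow, the clay lens, and the siltstone.
The coal seam reaches the chalk bed via the coal seam → the clay lens → the chalk bed.
The mudstone reaches the chalk bed via the mudstone → the clay lens → the chalk bed.
No chain forces the shale bed (or any of the others) ahead of the chalk bed.
That's the basalt flow, the clay lens, the coal seam, the mudstone, and the siltstone — 5 in all.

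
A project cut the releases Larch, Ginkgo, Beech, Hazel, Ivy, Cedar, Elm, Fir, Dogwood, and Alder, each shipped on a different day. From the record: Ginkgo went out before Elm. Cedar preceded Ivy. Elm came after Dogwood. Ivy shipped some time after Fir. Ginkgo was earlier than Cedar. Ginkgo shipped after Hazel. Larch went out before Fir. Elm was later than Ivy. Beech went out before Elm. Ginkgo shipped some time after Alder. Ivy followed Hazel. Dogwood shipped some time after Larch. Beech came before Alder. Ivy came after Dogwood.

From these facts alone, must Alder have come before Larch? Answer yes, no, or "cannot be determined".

No chain of stated constraints runs from Alder to Larch, and none runs from Larch to Alder either.
So the relative order of Alder and Larch is not fixed by the given facts.

cannot be determined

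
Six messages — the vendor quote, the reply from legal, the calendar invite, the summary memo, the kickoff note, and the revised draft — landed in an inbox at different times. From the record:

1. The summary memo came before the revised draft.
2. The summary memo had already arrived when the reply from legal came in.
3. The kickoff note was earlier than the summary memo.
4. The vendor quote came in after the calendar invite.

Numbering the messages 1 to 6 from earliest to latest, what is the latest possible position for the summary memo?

4

The summary memo must come before the reply from legal and the revised draft — 2 messages forced after it.
Everything else can be placed before the summary memo in some valid order, so the summary memo can sit as late as position 6 − 2 = 4.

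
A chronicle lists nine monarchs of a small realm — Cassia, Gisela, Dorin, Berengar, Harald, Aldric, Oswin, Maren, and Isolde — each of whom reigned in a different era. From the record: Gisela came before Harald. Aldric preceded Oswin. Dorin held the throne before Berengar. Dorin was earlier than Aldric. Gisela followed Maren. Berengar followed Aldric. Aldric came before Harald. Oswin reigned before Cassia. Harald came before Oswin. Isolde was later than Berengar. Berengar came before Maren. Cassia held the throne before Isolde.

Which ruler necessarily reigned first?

Dorin has a chain of constraints placing them before every other ruler, so Dorin must be first.

Dorin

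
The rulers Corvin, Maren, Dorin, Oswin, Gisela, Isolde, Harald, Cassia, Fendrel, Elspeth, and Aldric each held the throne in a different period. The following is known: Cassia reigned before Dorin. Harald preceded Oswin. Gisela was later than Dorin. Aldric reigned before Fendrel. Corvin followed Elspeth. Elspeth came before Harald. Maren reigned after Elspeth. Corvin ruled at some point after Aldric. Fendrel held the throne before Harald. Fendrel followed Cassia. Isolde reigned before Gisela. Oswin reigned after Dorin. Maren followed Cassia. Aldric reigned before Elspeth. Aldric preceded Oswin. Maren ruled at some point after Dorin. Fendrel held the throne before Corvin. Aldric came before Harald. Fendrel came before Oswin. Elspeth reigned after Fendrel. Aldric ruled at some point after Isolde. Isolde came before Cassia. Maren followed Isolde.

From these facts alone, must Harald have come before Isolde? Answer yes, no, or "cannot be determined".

no

Tracing the constraints gives Isolde → Aldric → Harald, so Isolde must come before Harald.
That means Harald cannot be before Isolde.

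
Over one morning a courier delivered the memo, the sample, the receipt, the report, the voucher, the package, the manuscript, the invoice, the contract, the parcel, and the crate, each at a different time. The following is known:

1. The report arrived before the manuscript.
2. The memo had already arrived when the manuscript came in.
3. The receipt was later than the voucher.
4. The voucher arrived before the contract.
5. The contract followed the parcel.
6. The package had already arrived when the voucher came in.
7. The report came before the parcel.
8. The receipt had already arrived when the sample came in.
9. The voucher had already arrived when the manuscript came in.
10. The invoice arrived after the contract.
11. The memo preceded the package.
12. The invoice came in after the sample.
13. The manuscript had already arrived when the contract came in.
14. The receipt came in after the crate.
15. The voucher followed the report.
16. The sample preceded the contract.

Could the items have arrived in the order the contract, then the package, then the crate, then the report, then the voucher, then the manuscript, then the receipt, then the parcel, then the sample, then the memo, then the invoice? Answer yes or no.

The constraints require the voucher before the contract, but in the proposed sequence the contract appears ahead of the voucher. That one violation is enough.

no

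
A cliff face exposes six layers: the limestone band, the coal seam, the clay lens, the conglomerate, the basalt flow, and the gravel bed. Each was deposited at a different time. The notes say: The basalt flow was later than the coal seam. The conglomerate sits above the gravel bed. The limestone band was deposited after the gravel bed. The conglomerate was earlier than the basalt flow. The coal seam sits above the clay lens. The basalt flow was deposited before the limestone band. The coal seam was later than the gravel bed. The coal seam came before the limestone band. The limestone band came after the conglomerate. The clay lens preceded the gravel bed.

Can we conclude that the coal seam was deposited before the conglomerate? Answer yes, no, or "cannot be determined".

cannot be determined

No chain of stated constraints runs from the coal seam to the conglomerate, and none runs from the conglomerate to the coal seam either.
So the relative order of the coal seam and the conglomerate is not fixed by the given facts.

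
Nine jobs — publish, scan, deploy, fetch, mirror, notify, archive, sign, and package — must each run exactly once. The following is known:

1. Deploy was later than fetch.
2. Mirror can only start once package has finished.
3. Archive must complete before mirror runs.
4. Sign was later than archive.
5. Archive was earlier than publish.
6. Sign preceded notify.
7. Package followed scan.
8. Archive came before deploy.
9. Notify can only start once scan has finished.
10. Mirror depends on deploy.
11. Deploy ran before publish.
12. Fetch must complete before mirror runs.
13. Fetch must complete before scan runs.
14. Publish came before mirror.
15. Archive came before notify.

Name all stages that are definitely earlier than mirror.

archive, deploy, fetch, package, publish, scan

Directly stated before mirror: archive, deploy, fetch, package, and publish.
Scan reaches mirror via scan → package → mirror.
No chain forces notify (or any of the others) ahead of mirror.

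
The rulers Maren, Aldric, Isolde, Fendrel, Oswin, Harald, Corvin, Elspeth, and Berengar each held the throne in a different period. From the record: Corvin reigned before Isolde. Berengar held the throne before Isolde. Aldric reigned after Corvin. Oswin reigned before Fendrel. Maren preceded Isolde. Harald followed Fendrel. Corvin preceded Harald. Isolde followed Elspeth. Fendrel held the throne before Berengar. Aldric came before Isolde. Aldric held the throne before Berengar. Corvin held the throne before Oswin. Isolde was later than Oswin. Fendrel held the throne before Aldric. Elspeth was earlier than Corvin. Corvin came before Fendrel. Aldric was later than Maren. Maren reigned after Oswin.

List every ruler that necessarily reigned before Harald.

Corvin, Elspeth, Fendrel, Oswin

Directly stated before Harald: Corvin and Fendrel.
Elspeth reaches Harald via Elspeth → Corvin → Harald.
Oswin reaches Harald via Oswin → Fendrel → Harald.
No chain forces Isolde (or any of the others) ahead of Harald.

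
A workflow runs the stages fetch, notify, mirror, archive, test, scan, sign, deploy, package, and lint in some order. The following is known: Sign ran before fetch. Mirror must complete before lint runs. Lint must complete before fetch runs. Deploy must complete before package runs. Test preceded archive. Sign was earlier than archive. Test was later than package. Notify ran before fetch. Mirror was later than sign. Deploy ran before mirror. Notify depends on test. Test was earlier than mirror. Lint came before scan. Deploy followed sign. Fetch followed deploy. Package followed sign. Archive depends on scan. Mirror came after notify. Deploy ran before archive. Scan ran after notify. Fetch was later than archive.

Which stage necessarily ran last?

Every other stage has a chain of constraints placing it before fetch, so fetch is last.

fetch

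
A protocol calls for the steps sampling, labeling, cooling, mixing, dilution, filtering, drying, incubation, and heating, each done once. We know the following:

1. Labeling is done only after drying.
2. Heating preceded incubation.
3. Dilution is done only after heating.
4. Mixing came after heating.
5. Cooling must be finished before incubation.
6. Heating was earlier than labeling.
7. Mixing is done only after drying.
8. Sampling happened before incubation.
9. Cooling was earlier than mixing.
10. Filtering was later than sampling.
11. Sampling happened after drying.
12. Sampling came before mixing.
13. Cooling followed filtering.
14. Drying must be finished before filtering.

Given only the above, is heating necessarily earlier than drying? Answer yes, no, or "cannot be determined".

cannot be determined

No chain of stated constraints runs from heating to drying, and none runs from drying to heating either.
So the relative order of heating and drying is not fixed by the given facts.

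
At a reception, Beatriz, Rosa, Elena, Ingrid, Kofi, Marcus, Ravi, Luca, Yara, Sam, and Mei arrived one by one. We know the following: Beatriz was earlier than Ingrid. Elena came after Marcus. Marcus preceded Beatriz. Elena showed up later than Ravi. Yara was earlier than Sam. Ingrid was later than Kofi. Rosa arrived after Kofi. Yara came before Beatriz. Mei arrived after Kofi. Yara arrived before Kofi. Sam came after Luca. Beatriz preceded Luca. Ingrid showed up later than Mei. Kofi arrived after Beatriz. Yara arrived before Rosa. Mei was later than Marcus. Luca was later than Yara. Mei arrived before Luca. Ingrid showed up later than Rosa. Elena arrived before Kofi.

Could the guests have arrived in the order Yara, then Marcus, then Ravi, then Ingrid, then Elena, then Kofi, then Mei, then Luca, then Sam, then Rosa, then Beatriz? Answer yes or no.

The constraints require Beatriz before Kofi, but in the proposed sequence Kofi appears ahead of Beatriz. That one violation is enough.

no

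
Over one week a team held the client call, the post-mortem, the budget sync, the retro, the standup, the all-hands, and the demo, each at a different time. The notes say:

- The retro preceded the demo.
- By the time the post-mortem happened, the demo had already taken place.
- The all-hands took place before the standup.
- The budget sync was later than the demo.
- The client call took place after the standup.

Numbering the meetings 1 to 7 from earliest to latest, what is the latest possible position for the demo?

The demo must come before the budget sync and the post-mortem — 2 meetings forced after it.
Everything else can be placed before the demo in some valid order, so the demo can sit as late as position 7 − 2 = 5.

5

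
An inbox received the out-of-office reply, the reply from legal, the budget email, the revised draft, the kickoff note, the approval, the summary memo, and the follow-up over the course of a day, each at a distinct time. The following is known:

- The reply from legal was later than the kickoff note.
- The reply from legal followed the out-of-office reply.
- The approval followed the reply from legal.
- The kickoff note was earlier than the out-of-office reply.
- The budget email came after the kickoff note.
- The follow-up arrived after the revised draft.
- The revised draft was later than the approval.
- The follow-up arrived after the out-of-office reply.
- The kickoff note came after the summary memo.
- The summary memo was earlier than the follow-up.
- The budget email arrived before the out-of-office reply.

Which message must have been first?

The summary memo has a chain of constraints placing it before every other message, so the summary memo must be first.

the summary memo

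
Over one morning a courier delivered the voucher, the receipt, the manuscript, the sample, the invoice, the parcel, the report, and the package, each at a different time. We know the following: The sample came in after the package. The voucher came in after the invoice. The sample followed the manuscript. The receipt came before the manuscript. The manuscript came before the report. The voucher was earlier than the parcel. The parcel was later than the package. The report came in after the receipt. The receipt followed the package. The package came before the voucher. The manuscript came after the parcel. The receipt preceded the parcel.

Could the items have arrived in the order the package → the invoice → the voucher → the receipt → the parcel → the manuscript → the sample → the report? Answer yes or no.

yes

Check each stated constraint against the proposed order — e.g. the receipt is ahead of the report; the package is ahead of the sample. Every pair is in the required order; nothing is violated.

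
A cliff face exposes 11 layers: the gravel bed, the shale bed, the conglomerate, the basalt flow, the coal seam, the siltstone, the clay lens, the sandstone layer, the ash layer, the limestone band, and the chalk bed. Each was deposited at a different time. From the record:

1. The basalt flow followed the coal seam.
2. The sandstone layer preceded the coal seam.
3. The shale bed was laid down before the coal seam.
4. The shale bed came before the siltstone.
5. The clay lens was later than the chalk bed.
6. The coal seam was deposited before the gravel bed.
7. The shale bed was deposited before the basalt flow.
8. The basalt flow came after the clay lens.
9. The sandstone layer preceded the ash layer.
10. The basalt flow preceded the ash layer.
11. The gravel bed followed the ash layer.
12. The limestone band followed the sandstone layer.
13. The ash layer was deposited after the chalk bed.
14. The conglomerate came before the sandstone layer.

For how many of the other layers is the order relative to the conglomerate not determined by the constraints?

4

Forced after the conglomerate: the ash layer, the basalt flow, the coal seam, the gravel bed, the limestone band, and the sandstone layer.
That leaves the chalk bed, the clay lens, the shale bed, and the siltstone with no forced order relative to the conglomerate — 4.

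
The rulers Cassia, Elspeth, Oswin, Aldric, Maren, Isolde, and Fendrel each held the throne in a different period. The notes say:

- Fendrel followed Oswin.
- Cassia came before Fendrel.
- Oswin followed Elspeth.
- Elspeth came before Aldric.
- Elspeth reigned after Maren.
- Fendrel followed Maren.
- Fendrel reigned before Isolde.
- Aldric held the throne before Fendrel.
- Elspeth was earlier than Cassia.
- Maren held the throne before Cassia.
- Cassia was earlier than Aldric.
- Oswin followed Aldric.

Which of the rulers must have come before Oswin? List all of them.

Directly stated before Oswin: Aldric and Elspeth.
Cassia reaches Oswin via Cassia → Aldric → Oswin.
Maren reaches Oswin via Maren → Elspeth → Oswin.

Aldric, Cassia, Elspeth, Maren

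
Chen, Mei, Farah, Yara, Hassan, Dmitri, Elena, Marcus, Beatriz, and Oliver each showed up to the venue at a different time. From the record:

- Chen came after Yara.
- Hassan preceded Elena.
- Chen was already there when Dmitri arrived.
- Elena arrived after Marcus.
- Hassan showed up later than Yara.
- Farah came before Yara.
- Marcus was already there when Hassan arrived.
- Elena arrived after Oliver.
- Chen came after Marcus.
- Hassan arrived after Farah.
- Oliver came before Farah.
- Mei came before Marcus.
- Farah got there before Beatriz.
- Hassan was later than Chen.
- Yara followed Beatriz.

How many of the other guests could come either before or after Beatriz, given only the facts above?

Forced before Beatriz: Farah and Oliver; forced after Beatriz: Chen, Dmitri, Elena, Hassan, and Yara.
That leaves Marcus and Mei with no forced order relative to Beatriz — 2.

2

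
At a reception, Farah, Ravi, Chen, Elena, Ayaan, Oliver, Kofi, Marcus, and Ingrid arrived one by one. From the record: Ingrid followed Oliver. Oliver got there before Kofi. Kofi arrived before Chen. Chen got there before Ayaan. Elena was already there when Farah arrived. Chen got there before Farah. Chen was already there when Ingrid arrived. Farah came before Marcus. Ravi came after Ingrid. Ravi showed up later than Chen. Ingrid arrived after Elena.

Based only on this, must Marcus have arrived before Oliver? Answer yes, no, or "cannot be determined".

Tracing the constraints gives Oliver → Kofi → Chen → Farah → Marcus, so Oliver must come before Marcus.
That means Marcus cannot be before Oliver.

no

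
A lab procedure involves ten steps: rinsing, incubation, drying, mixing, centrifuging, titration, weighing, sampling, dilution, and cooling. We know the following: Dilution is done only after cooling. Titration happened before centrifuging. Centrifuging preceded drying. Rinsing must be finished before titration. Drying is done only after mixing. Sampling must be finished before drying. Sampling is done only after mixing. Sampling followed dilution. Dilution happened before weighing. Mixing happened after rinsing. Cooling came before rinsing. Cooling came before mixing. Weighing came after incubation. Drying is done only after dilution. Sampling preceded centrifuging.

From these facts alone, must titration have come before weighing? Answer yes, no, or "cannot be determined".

No chain of stated constraints runs from titration to weighing, and none runs from weighing to titration either.
So the relative order of titration and weighing is not fixed by the given facts.

cannot be determined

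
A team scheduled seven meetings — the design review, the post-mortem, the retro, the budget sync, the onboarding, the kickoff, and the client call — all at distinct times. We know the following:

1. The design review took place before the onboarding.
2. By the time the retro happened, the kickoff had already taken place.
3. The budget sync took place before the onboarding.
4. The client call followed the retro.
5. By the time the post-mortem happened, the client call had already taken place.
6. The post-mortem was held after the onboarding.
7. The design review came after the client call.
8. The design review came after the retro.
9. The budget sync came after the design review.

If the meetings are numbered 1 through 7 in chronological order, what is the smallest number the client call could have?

3

The kickoff and the retro must both come before the client call — 2 forced predecessors.
Nothing else is forced ahead of the client call, so its earliest slot is position 2 + 1 = 3.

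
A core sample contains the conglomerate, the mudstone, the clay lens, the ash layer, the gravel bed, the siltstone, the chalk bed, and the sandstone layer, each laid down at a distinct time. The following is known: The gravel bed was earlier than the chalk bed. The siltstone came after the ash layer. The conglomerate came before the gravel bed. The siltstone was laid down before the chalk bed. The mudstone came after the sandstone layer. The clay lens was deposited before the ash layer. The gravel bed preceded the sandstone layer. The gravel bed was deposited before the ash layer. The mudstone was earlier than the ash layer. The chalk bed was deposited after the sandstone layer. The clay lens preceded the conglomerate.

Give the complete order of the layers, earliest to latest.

The constraints fix every adjacent pair, so only one ordering works:
the clay lens → the conglomerate → the gravel bed → the sandstone layer → the mudstone → the ash layer → the siltstone → the chalk bed.

the clay lens, the conglomerate, the gravel bed, the sandstone layer, the mudstone, the ash layer, the siltstone, the chalk bed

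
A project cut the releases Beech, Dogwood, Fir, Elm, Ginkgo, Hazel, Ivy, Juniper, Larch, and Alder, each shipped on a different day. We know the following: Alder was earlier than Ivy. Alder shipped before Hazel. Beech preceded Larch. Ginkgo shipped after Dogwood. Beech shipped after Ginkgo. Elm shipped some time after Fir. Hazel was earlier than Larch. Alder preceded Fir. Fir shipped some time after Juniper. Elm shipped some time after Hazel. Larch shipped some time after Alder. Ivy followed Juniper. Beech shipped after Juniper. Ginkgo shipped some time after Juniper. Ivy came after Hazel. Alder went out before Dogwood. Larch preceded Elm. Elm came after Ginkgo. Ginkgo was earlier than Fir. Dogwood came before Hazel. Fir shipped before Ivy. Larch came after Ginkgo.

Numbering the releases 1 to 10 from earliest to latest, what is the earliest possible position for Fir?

5

Alder, Dogwood, Ginkgo, and Juniper must all come before Fir — 4 forced predecessors.
Nothing else is forced ahead of Fir, so its earliest slot is position 4 + 1 = 5.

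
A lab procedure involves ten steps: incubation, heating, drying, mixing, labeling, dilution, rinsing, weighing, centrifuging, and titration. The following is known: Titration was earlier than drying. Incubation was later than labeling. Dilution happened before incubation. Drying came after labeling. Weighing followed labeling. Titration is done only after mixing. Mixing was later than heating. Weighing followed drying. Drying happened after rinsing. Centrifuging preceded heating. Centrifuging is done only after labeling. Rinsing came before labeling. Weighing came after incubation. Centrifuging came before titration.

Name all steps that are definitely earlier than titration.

Directly stated before titration: centrifuging and mixing.
Heating reaches titration via heating → mixing → titration.
Labeling reaches titration via labeling → centrifuging → titration.
Rinsing reaches titration via rinsing → labeling → centrifuging → titration.
No chain forces dilution (or any of the others) ahead of titration.

centrifuging, heating, labeling, mixing, rinsing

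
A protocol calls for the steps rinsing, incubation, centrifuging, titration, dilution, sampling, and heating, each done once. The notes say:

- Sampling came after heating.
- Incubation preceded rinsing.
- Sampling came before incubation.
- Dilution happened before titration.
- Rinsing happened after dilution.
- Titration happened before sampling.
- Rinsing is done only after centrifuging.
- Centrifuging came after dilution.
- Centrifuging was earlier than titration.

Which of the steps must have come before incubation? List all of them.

Directly stated before incubation: sampling.
Centrifuging reaches incubation via centrifuging → titration → sampling → incubation.
Dilution reaches incubation via dilution → titration → sampling → incubation.
Heating reaches incubation via heating → sampling → incubation.
Likewise titration reaches incubation by chaining the stated constraints.

centrifuging, dilution, heating, sampling, titration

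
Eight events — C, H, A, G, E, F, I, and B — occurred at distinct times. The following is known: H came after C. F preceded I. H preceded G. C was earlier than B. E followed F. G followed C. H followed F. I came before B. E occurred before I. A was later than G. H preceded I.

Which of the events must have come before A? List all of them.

Directly stated before A: G.
C reaches A via C → G → A.
F reaches A via F → H → G → A.
H reaches A via H → G → A.
No chain forces B (or any of the others) ahead of A.

C, F, G, H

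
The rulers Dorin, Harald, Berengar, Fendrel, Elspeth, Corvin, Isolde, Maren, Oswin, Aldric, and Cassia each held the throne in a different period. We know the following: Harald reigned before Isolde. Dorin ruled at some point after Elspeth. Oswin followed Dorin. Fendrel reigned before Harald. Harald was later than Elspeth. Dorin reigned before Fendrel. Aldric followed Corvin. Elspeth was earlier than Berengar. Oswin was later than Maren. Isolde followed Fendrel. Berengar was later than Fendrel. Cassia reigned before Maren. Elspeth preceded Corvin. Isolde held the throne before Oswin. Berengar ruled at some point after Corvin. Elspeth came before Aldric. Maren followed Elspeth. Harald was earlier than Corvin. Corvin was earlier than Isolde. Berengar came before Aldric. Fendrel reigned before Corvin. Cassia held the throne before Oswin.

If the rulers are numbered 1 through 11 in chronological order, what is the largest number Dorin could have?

4

Dorin must come before Aldric, Berengar, Corvin, Fendrel, Harald, Isolde, and Oswin — 7 rulers forced after them.
Everything else can be placed before Dorin in some valid order, so Dorin can sit as late as position 11 − 7 = 4.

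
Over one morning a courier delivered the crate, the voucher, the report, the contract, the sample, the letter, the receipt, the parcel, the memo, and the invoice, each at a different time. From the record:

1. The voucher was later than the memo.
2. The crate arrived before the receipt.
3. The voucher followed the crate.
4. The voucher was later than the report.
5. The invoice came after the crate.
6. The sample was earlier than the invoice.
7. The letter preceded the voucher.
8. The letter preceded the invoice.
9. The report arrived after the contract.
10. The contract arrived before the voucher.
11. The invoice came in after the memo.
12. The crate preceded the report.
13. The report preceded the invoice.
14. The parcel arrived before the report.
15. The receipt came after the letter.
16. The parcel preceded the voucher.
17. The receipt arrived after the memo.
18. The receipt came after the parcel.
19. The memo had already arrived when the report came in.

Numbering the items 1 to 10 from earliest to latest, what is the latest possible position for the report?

The report must come before the invoice and the voucher — 2 items forced after it.
Everything else can be placed before the report in some valid order, so the report can sit as late as position 10 − 2 = 8.

8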